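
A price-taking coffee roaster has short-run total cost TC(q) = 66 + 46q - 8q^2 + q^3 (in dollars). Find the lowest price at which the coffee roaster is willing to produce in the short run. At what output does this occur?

The shutdown price is the minimum of AVC. VC = 46q - 8q^2 + q^3, so AVC = 46 - 8q + q^2.
At the minimum of AVC, MC = AVC. MC = 46 - 16q + 3q^2; setting MC = AVC gives 2q^2 - 8q = 0, so q = 4. min AVC = 30.
The firm shuts down for any P below $30.

$30 per unit, at q = 4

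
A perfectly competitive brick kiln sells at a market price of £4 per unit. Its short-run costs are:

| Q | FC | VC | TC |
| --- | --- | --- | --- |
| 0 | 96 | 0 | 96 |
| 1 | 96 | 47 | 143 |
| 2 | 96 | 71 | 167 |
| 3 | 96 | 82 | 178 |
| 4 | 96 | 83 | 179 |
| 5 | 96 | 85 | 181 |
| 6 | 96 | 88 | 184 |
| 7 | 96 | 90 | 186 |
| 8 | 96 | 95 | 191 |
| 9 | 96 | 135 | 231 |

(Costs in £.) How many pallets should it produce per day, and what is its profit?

Q = 0 (shut down); profit = -£96

Compute π = P·Q − TC at each output: Q=0: -96; Q=1: -139; Q=2: -159; Q=3: -166; Q=4: -163; Q=5: -161; Q=6: -160; Q=7: -158; Q=8: -159; Q=9: -195.
Profit is highest at Q = 0. Equivalently, the lowest AVC in the table is 95/8 ≈ £11.88 at Q = 8, and P = £4 falls below it — price never covers variable cost, so the firm shuts down and loses only its fixed cost.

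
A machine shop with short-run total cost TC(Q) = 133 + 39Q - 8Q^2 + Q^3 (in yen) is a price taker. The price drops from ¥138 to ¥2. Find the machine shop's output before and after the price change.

Output falls from 9 to 0 (the firm shuts down)

MC = 39 - 16Q + 3Q^2; the shutdown threshold is min AVC = ¥23 (at Q = 4).
With P = ¥138 above the shutdown price, P = MC gives Q = 9.
At P = ¥2 < min AVC = ¥23, price no longer covers variable cost at any output, so the firm shuts down: Q = 0.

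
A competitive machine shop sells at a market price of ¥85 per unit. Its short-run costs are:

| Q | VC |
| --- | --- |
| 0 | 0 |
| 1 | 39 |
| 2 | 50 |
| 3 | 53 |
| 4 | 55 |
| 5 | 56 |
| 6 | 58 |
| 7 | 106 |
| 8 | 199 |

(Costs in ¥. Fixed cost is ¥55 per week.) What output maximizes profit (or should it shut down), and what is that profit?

Q = 7; profit = ¥434

Tabulate TR − TC: Q=0: -55; Q=1: -9; Q=2: 65; Q=3: 147; Q=4: 230; Q=5: 314; Q=6: 397; Q=7: 434; Q=8: 426.
Profit is maximized at Q = 7. AVC there is 106/7 = ¥15.14 ≤ P, so producing beats shutting down (which would give -¥55).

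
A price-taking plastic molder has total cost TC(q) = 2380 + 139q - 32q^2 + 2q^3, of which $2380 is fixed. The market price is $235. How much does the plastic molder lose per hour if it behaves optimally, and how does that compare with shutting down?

AVC = 139 - 32q + 2q^2; min AVC = $11 at q = 8. Since P = $235 ≥ min AVC, the firm produces.
With MC = 139 - 64q + 6q^2, P = MC on the upward-sloping part at q* = 12.
TR = 235·12 = 2820. TC = 2380 + 516 = 2896. Profit = 2820 − 2896 = -$76.
Shutting down would mean losing the fixed cost of $2380, so operating at a loss of $76 is better by $2304.

Profit = -$76 at q = 12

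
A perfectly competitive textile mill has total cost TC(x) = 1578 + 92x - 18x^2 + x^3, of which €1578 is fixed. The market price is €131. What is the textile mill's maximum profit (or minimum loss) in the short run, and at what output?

AVC = 92 - 18x + x^2; min AVC = €11 at x = 9. Since P = €131 ≥ min AVC, the firm produces.
With MC = 92 - 36x + 3x^2, P = MC on the upward-sloping part at x* = 13.
TR = 131·13 = 1703. TC = 1578 + 351 = 1929. Profit = 1703 − 1929 = -€226.
That loss of €226 beats the €1578 the firm would lose by shutting down; producing recovers €1352 of fixed cost.

Profit = -€226 at x = 13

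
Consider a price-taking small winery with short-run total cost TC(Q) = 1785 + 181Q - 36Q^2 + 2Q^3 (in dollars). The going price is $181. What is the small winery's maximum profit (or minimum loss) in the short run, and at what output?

AVC = 181 - 36Q + 2Q^2 has its minimum $19 at Q = 9; price $181 clears that bar, so the firm operates.
MC = 181 - 72Q + 6Q^2. Setting P = MC and taking the root on the rising branch gives Q* = 12.
TR = 181·12 = 2172. TC = 1785 + 444 = 2229. Profit = 2172 − 2229 = -$57.
By producing, the firm covers all variable cost plus $1728 of fixed cost; shutting down would lose the full $1785.

Profit = -$57 at Q = 12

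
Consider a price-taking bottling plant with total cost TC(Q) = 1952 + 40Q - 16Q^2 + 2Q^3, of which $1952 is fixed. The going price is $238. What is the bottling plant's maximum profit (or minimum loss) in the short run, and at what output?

Profit = -$332 at Q = 9

AVC = 40 - 16Q + 2Q^2 has its minimum $8 at Q = 4; price $238 clears that bar, so the firm operates.
With MC = 40 - 32Q + 6Q^2, P = MC on the upward-sloping part at Q* = 9.
TR = 238·9 = 2142. TC = 1952 + 522 = 2474. Profit = 2142 − 2474 = -$332.
Shutting down would mean losing the fixed cost of $1952, so operating at a loss of $332 is better by $1620.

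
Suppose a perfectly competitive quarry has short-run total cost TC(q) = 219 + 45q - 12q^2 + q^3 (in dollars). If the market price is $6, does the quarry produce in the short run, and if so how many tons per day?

Shut down

Strip out fixed cost: VC = 45q - 12q^2 + q^3. Then AVC = 45 - 12q + q^2 and MC = 45 - 24q + 3q^2.
AVC is minimized where dAVC/dq = -12 + 2q = 0, at q = 6; min AVC = 45 - 12·6 + 6^2 = $9.
P = $6 lies below min AVC = $9; no output level covers variable cost.
Shutting down limits the loss to fixed cost, $219.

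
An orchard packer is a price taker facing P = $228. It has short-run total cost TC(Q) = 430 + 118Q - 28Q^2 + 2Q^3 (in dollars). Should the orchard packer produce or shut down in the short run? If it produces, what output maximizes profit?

Produce at Q = 11

Strip out fixed cost: VC = 118Q - 28Q^2 + 2Q^3. Then AVC = 118 - 28Q + 2Q^2 and MC = 118 - 56Q + 6Q^2.
AVC is minimized where dAVC/dQ = -28 + 4Q = 0, at Q = 7; min AVC = 118 - 28·7 + 2·7^2 = $20.
Because $228 ≥ $20, revenue can cover variable cost; the firm operates.
P = MC gives -110 - 56Q + 6Q^2 = 0, with roots -5/3 and 11. Take the larger (rising MC): Q* = 11.
Check: AVC at Q = 11 is $52 ≤ P, so revenue covers variable cost.
Profit = P·Q − TC = 228·11 − 1002 = $1506.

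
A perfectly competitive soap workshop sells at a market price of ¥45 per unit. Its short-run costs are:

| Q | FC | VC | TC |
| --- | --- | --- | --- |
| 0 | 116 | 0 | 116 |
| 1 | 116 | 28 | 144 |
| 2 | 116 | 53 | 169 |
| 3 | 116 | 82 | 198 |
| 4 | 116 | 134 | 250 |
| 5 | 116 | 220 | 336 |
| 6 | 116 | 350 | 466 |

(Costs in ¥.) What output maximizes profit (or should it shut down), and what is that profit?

Q = 3; profit = -¥63

Tabulate TR − TC: Q=0: -116; Q=1: -99; Q=2: -79; Q=3: -63; Q=4: -70; Q=5: -111; Q=6: -196.
Profit is maximized at Q = 3. AVC there is 82/3 = ¥27.33 ≤ P, so producing beats shutting down (which would give -¥116).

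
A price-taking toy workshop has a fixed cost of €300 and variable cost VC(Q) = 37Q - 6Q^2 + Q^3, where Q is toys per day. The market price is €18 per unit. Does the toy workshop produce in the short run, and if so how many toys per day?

Shut down

From TC, MC = TC'(Q) = 37 - 12Q + 3Q^2 and AVC = VC/Q = 37 - 6Q + Q^2.
AVC hits its minimum where MC = AVC, at Q = 3, giving min AVC = 37 - 6·3 + 3^2 = €28.
P = €18 lies below min AVC = €28; no output level covers variable cost.
The firm minimizes its loss by shutting down and losing only its fixed cost of €300.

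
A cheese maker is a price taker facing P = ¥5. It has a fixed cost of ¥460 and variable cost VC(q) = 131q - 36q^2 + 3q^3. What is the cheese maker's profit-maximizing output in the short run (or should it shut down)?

From TC, MC = TC'(q) = 131 - 72q + 9q^2 and AVC = VC/q = 131 - 36q + 3q^2.
AVC is minimized where dAVC/dq = -36 + 6q = 0, at q = 6; min AVC = 131 - 36·6 + 3·6^2 = ¥23.
Since P = ¥5 < min AVC = ¥23, price fails to cover variable cost at any output.
Best response: produce nothing and absorb the ¥460 fixed cost.

Shut down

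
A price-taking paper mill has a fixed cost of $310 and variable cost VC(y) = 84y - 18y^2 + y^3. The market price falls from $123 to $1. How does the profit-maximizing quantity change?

MC = 84 - 36y + 3y^2; the shutdown threshold is min AVC = $3 (at y = 9).
At P = $123 ≥ min AVC, set P = MC on the rising branch: y = 13.
At P = $1 < min AVC = $3, price no longer covers variable cost at any output, so the firm shuts down: y = 0.

Output falls from 13 to 0 (the firm shuts down)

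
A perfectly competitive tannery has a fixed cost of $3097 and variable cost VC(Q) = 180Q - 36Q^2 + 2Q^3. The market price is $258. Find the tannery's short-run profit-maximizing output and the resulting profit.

Profit = -$393 at Q = 13

AVC = 180 - 36Q + 2Q^2 has its minimum $18 at Q = 9; price $258 clears that bar, so the firm operates.
MC = 180 - 72Q + 6Q^2. Setting P = MC and taking the root on the rising branch gives Q* = 13.
TR = 258·13 = 3354. TC = 3097 + 650 = 3747. Profit = 3354 − 3747 = -$393.
Shutting down would mean losing the fixed cost of $3097, so operating at a loss of $393 is better by $2704.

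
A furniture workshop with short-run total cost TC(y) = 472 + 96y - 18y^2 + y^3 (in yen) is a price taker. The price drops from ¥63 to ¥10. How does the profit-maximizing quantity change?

AVC = 96 - 18y + y^2, minimized at y = 9 where min AVC = ¥15. MC = 96 - 36y + 3y^2.
At P = ¥63 ≥ min AVC, set P = MC on the rising branch: y = 11.
At P = ¥10 < min AVC = ¥15, price no longer covers variable cost at any output, so the firm shuts down: y = 0.

Output falls from 11 to 0 (the firm shuts down)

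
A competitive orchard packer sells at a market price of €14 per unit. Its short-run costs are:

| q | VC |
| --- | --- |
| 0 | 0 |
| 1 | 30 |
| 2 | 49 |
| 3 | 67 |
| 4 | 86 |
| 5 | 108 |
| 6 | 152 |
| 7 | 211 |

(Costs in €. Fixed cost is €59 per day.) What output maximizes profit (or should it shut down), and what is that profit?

q = 0 (shut down); profit = -€59

Profit at each row (π = 14q − TC): q=0: -59; q=1: -75; q=2: -80; q=3: -84; q=4: -89; q=5: -97; q=6: -127; q=7: -172.
Profit is highest at q = 0. Equivalently, the lowest AVC in the table is 86/4 ≈ €21.50 at q = 4, and P = €14 falls below it — price never covers variable cost, so the firm shuts down and loses only its fixed cost.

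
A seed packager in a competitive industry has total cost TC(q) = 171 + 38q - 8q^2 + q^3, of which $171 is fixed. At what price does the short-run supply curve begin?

The shutdown price is the minimum of AVC. VC = 38q - 8q^2 + q^3, so AVC = 38 - 8q + q^2.
dAVC/dq = -8 + 2q = 0 gives q = 4. min AVC = 38 - 8·4 + 4^2 = 22.
So the shutdown price is $22.

$22 per unit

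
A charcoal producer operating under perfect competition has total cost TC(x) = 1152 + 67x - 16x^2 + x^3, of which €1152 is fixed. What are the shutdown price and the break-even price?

Shutdown price = €3; break-even price = €115

Shutdown price = min AVC. AVC = 67 - 16x + x^2, with vertex at x = 8 and minimum €3.
ATC = 1152/x + 67 - 16x + x^2. Setting dATC/dx = −1152/x^2 − 16 + 2x = 0 gives x = 12 (since 2·12^3 − 16·12^2 = 1152).
min ATC = 1152/12 + 67 − 16·12 + 12^2 = €115. That is the break-even price.
Between these two prices the firm operates at a loss; above €115 it earns a profit.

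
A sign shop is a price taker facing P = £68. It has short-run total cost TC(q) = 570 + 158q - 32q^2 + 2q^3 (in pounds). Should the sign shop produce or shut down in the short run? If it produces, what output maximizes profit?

Variable cost is VC = 158q - 32q^2 + 2q^3, so AVC = VC/q = 158 - 32q + 2q^2 and MC = dTC/dq = 158 - 64q + 6q^2.
AVC is minimized where dAVC/dq = -32 + 4q = 0, at q = 8; min AVC = 158 - 32·8 + 2·8^2 = £30.
P = £68 exceeds min AVC = £30, so the firm stays open.
Solving P = MC: 90 - 64q + 6q^2 = 0 ⇒ q = 5/3 or 9. On the upward-sloping branch, q* = 9.
Check: AVC at q = 9 is £32 ≤ P, so revenue covers variable cost.
Profit = P·q − TC = 68·9 − 858 = -£246, a loss, but smaller than the £570 fixed cost the firm would lose by shutting down.

Produce at q = 9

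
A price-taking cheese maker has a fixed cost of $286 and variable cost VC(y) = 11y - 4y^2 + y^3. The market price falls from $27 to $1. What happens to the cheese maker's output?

MC = 11 - 8y + 3y^2; the shutdown threshold is min AVC = $7 (at y = 2).
With P = $27 above the shutdown price, P = MC gives y = 4.
At P = $1 < min AVC = $7, price no longer covers variable cost at any output, so the firm shuts down: y = 0.

Output falls from 4 to 0 (the firm shuts down)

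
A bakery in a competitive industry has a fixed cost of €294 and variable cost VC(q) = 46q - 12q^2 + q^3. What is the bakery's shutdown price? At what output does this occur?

The shutdown price is the minimum of AVC. VC = 46q - 12q^2 + q^3, so AVC = 46 - 12q + q^2.
dAVC/dq = -12 + 2q = 0 gives q = 6. min AVC = 46 - 12·6 + 6^2 = 10.
The firm shuts down for any P below €10.

€10 per unit, at q = 6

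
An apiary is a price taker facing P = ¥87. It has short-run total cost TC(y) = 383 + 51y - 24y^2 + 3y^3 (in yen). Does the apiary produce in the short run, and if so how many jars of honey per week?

From TC, MC = TC'(y) = 51 - 48y + 9y^2 and AVC = VC/y = 51 - 24y + 3y^2.
AVC is minimized where dAVC/dy = -24 + 6y = 0, at y = 4; min AVC = 51 - 24·4 + 3·4^2 = ¥3.
Because ¥87 ≥ ¥3, revenue can cover variable cost; the firm operates.
Solving P = MC: -36 - 48y + 9y^2 = 0 ⇒ y = -2/3 or 6. On the upward-sloping branch, y* = 6.
Check: AVC at y = 6 is ¥15 ≤ P, so revenue covers variable cost.
Profit = P·y − TC = 87·6 − 473 = ¥49.

Produce at y = 6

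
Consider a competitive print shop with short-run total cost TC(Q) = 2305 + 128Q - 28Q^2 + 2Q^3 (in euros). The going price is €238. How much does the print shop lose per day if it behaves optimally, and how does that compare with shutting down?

AVC = 128 - 28Q + 2Q^2; min AVC = €30 at Q = 7. Since P = €238 ≥ min AVC, the firm produces.
MC = 128 - 56Q + 6Q^2. Setting P = MC and taking the root on the rising branch gives Q* = 11.
TR = 238·11 = 2618. TC = 2305 + 682 = 2987. Profit = 2618 − 2987 = -€369.
That loss of €369 beats the €2305 the firm would lose by shutting down; producing recovers €1936 of fixed cost.

Profit = -€369 at Q = 11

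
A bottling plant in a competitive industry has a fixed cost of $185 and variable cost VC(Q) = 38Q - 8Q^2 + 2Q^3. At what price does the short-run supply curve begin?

$30 per unit

Short-run supply begins at min AVC. From VC = 38Q - 8Q^2 + 2Q^3, AVC = 38 - 8Q + 2Q^2.
dAVC/dQ = -8 + 4Q = 0 gives Q = 2. min AVC = 38 - 8·2 + 2·2^2 = 30.
For P < $30 the firm produces nothing.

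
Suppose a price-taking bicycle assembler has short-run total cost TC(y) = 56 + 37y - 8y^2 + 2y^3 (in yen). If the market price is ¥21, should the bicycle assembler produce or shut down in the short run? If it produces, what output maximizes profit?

Shut down

Strip out fixed cost: VC = 37y - 8y^2 + 2y^3. Then AVC = 37 - 8y + 2y^2 and MC = 37 - 16y + 6y^2.
The AVC parabola has its vertex at y = 8/4 = 2, where AVC = 37 - 8·2 + 2·2^2 = ¥29.
With P < min AVC (¥21 < ¥29), every unit sold adds to the loss.
Shutting down limits the loss to fixed cost, ¥56.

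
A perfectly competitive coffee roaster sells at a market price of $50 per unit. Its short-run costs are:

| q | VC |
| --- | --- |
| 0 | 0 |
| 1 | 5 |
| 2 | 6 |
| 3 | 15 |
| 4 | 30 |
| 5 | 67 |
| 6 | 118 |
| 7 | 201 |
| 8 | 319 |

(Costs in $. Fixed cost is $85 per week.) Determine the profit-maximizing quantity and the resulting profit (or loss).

Tabulate TR − TC: q=0: -85; q=1: -40; q=2: 9; q=3: 50; q=4: 85; q=5: 98; q=6: 97; q=7: 64; q=8: -4.
Profit is maximized at q = 5. AVC there is 67/5 = $13.40 ≤ P, so producing beats shutting down (which would give -$85).

q = 5; profit = $98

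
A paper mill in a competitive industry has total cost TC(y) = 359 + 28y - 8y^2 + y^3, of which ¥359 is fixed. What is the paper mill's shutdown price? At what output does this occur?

¥12 per unit, at y = 4

Short-run supply begins at min AVC. From VC = 28y - 8y^2 + y^3, AVC = 28 - 8y + y^2.
dAVC/dy = -8 + 2y = 0 gives y = 4. min AVC = 28 - 8·4 + 4^2 = 12.
So the shutdown price is ¥12.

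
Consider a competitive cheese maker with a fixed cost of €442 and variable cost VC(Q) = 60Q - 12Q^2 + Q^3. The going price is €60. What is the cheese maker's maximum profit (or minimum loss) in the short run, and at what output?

AVC = 60 - 12Q + Q^2 has its minimum €24 at Q = 6; price €60 clears that bar, so the firm operates.
With MC = 60 - 24Q + 3Q^2, P = MC on the upward-sloping part at Q* = 8.
TR = 60·8 = 480. TC = 442 + 224 = 666. Profit = 480 − 666 = -€186.
By producing, the firm covers all variable cost plus €256 of fixed cost; shutting down would lose the full €442.

Profit = -€186 at Q = 8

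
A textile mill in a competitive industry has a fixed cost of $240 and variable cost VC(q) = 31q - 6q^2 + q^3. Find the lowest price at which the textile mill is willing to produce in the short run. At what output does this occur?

The shutdown price is the minimum of AVC. VC = 31q - 6q^2 + q^3, so AVC = 31 - 6q + q^2.
At the minimum of AVC, MC = AVC. MC = 31 - 12q + 3q^2; setting MC = AVC gives 2q^2 - 6q = 0, so q = 3. min AVC = 22.
So the shutdown price is $22.

$22 per unit, at q = 3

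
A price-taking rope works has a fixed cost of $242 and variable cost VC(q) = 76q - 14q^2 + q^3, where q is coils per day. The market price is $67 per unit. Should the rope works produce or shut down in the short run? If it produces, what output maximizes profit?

Strip out fixed cost: VC = 76q - 14q^2 + q^3. Then AVC = 76 - 14q + q^2 and MC = 76 - 28q + 3q^2.
The AVC parabola has its vertex at q = 14/2 = 7, where AVC = 76 - 14·7 + 7^2 = $27.
P = $67 exceeds min AVC = $27, so the firm stays open.
Solving P = MC: 9 - 28q + 3q^2 = 0 ⇒ q = 1/3 or 9. On the upward-sloping branch, q* = 9.
Check: AVC at q = 9 is $31 ≤ P, so revenue covers variable cost.
Profit = P·q − TC = 67·9 − 521 = $82.

Produce at q = 9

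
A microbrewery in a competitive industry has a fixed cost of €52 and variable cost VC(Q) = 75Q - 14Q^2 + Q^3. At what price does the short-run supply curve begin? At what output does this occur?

€26 per unit, at Q = 7

Short-run supply begins at min AVC. From VC = 75Q - 14Q^2 + Q^3, AVC = 75 - 14Q + Q^2.
dAVC/dQ = -14 + 2Q = 0 gives Q = 7. min AVC = 75 - 14·7 + 7^2 = 26.
The firm shuts down for any P below €26.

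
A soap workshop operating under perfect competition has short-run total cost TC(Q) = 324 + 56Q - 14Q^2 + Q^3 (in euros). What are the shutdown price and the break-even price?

Shutdown price = €7; break-even price = €47

AVC = 56 - 14Q + Q^2; minimized at Q = 7, giving min AVC = €7. That is the shutdown price.
ATC = 324/Q + 56 - 14Q + Q^2. Setting dATC/dQ = −324/Q^2 − 14 + 2Q = 0 gives Q = 9 (since 2·9^3 − 14·9^2 = 324).
min ATC = 324/9 + 56 − 14·9 + 9^2 = €47. That is the break-even price.
Between these two prices the firm operates at a loss; above €47 it earns a profit.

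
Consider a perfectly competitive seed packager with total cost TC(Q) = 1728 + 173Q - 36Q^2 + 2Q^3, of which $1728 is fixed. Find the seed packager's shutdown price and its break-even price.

Shutdown price = $11; break-even price = $173

AVC = 173 - 36Q + 2Q^2; minimized at Q = 9, giving min AVC = $11. That is the shutdown price.
ATC = 1728/Q + 173 - 36Q + 2Q^2. Setting dATC/dQ = −1728/Q^2 − 36 + 4Q = 0 gives Q = 12 (since 4·12^3 − 36·12^2 = 1728).
min ATC = 1728/12 + 173 − 36·12 + 2·12^2 = $173. That is the break-even price.
For $11 ≤ P < $173 the firm produces at a loss; below $11 it shuts down.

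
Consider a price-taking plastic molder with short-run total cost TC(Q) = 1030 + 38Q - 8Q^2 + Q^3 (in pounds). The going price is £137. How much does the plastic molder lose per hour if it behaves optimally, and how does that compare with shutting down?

AVC = 38 - 8Q + Q^2; min AVC = £22 at Q = 4. Since P = £137 ≥ min AVC, the firm produces.
MC = 38 - 16Q + 3Q^2. Setting P = MC and taking the root on the rising branch gives Q* = 9.
TR = 137·9 = 1233. TC = 1030 + 423 = 1453. Profit = 1233 − 1453 = -£220.
That loss of £220 beats the £1030 the firm would lose by shutting down; producing recovers £810 of fixed cost.

Profit = -£220 at Q = 9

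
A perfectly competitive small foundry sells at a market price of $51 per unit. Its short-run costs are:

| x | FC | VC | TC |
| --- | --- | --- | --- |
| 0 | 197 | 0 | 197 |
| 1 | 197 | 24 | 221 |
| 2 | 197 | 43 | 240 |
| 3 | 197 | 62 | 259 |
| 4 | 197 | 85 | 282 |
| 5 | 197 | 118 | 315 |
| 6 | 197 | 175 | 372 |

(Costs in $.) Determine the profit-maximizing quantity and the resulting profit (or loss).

Tabulate TR − TC: x=0: -197; x=1: -170; x=2: -138; x=3: -106; x=4: -78; x=5: -60; x=6: -66.
Profit is maximized at x = 5. AVC there is 118/5 = $23.60 ≤ P, so producing beats shutting down (which would give -$197).

x = 5; profit = -$60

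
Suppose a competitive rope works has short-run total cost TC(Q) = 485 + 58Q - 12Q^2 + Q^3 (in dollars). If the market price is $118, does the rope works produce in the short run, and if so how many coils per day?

Strip out fixed cost: VC = 58Q - 12Q^2 + Q^3. Then AVC = 58 - 12Q + Q^2 and MC = 58 - 24Q + 3Q^2.
AVC hits its minimum where MC = AVC, at Q = 6, giving min AVC = 58 - 12·6 + 6^2 = $22.
P = $118 exceeds min AVC = $22, so the firm stays open.
Set P = MC: 118 = 58 - 24Q + 3Q^2 → -60 - 24Q + 3Q^2 = 0. The roots are Q = -2 and Q = 10; the profit-maximizing output is on the rising part of MC, so Q* = 10.
Check: AVC at Q = 10 is $38 ≤ P, so revenue covers variable cost.
Profit = P·Q − TC = 118·10 − 865 = $315.

Produce at Q = 10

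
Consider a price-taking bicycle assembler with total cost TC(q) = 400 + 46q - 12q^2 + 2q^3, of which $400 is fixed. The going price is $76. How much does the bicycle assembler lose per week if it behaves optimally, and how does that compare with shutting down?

Profit = -$200 at q = 5

AVC = 46 - 12q + 2q^2 has its minimum $28 at q = 3; price $76 clears that bar, so the firm operates.
MC = 46 - 24q + 6q^2. Setting P = MC and taking the root on the rising branch gives q* = 5.
TR = 76·5 = 380. TC = 400 + 180 = 580. Profit = 380 − 580 = -$200.
Shutting down would mean losing the fixed cost of $400, so operating at a loss of $200 is better by $200.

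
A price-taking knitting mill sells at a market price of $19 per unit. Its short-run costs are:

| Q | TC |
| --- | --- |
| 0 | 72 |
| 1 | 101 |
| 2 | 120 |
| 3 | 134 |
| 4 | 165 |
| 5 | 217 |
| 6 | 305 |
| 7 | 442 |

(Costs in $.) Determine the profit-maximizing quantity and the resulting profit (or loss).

Q = 0 (shut down); profit = -$72

Tabulate TR − TC: Q=0: -72; Q=1: -82; Q=2: -82; Q=3: -77; Q=4: -89; Q=5: -122; Q=6: -191; Q=7: -309.
Profit is highest at Q = 0. Equivalently, the lowest AVC in the table is 62/3 ≈ $20.67 at Q = 3, and P = $19 falls below it — price never covers variable cost, so the firm shuts down and loses only its fixed cost.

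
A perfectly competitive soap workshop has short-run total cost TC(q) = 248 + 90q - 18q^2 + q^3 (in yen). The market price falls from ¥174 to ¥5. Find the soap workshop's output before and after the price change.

MC = 90 - 36q + 3q^2; the shutdown threshold is min AVC = ¥9 (at q = 9).
With P = ¥174 above the shutdown price, P = MC gives q = 14.
At P = ¥5 < min AVC = ¥9, price no longer covers variable cost at any output, so the firm shuts down: q = 0.

Output falls from 14 to 0 (the firm shuts down)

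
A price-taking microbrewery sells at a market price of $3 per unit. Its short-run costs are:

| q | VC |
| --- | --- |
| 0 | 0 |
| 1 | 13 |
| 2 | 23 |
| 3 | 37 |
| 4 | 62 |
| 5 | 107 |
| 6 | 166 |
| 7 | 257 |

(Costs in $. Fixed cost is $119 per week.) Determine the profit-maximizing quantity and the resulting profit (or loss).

Tabulate TR − TC: q=0: -119; q=1: -129; q=2: -136; q=3: -147; q=4: -169; q=5: -211; q=6: -267; q=7: -355.
Profit is highest at q = 0. Equivalently, the lowest AVC in the table is 23/2 ≈ $11.50 at q = 2, and P = $3 falls below it — price never covers variable cost, so the firm shuts down and loses only its fixed cost.

q = 0 (shut down); profit = -$119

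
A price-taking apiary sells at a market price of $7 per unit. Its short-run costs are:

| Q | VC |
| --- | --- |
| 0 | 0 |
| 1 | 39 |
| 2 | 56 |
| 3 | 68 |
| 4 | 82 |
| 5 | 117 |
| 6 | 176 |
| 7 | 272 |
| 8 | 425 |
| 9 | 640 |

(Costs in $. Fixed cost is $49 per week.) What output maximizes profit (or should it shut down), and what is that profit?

Profit at each row (π = 7Q − TC): Q=0: -49; Q=1: -81; Q=2: -91; Q=3: -96; Q=4: -103; Q=5: -131; Q=6: -183; Q=7: -272; Q=8: -418; Q=9: -626.
Profit is highest at Q = 0. Equivalently, the lowest AVC in the table is 82/4 ≈ $20.50 at Q = 4, and P = $7 falls below it — price never covers variable cost, so the firm shuts down and loses only its fixed cost.

Q = 0 (shut down); profit = -$49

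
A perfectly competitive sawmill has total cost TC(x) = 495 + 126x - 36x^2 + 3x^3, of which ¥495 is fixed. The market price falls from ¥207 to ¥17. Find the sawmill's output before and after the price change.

Output falls from 9 to 0 (the firm shuts down)

MC = 126 - 72x + 9x^2; the shutdown threshold is min AVC = ¥18 (at x = 6).
At P = ¥207 ≥ min AVC, set P = MC on the rising branch: x = 9.
At P = ¥17 < min AVC = ¥18, price no longer covers variable cost at any output, so the firm shuts down: x = 0.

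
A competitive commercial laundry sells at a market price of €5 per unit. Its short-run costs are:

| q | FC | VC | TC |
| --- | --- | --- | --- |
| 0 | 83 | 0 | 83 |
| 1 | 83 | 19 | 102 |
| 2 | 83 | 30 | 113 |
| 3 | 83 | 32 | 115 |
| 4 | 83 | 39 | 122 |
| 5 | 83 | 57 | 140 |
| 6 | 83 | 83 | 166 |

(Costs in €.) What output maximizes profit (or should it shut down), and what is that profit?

Profit at each row (π = 5q − TC): q=0: -83; q=1: -97; q=2: -103; q=3: -100; q=4: -102; q=5: -115; q=6: -136.
Profit is highest at q = 0. Equivalently, the lowest AVC in the table is 39/4 ≈ €9.75 at q = 4, and P = €5 falls below it — price never covers variable cost, so the firm shuts down and loses only its fixed cost.

q = 0 (shut down); profit = -€83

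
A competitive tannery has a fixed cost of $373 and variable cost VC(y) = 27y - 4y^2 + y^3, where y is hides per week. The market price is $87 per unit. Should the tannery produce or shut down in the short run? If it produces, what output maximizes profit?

Produce at y = 6

Strip out fixed cost: VC = 27y - 4y^2 + y^3. Then AVC = 27 - 4y + y^2 and MC = 27 - 8y + 3y^2.
AVC is minimized where dAVC/dy = -4 + 2y = 0, at y = 2; min AVC = 27 - 4·2 + 2^2 = $23.
P = $87 exceeds min AVC = $23, so the firm stays open.
P = MC gives -60 - 8y + 3y^2 = 0, with roots -10/3 and 6. Take the larger (rising MC): y* = 6.
Check: AVC at y = 6 is $39 ≤ P, so revenue covers variable cost.
Profit = P·y − TC = 87·6 − 607 = -$85, a loss, but smaller than the $373 fixed cost the firm would lose by shutting down.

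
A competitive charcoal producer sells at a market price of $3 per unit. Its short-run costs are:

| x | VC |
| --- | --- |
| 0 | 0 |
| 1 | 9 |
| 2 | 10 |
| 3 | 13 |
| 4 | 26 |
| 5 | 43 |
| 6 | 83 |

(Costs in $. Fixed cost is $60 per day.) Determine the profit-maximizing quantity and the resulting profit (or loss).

x = 0 (shut down); profit = -$60

Compute π = P·x − TC at each output: x=0: -60; x=1: -66; x=2: -64; x=3: -64; x=4: -74; x=5: -88; x=6: -125.
Profit is highest at x = 0. Equivalently, the lowest AVC in the table is 13/3 ≈ $4.33 at x = 3, and P = $3 falls below it — price never covers variable cost, so the firm shuts down and loses only its fixed cost.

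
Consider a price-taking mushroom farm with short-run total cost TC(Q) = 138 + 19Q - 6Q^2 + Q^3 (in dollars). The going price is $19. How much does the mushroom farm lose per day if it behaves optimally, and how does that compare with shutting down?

Profit = -$106 at Q = 4

AVC = 19 - 6Q + Q^2; min AVC = $10 at Q = 3. Since P = $19 ≥ min AVC, the firm produces.
With MC = 19 - 12Q + 3Q^2, P = MC on the upward-sloping part at Q* = 4.
TR = 19·4 = 76. TC = 138 + 44 = 182. Profit = 76 − 182 = -$106.
By producing, the firm covers all variable cost plus $32 of fixed cost; shutting down would lose the full $138.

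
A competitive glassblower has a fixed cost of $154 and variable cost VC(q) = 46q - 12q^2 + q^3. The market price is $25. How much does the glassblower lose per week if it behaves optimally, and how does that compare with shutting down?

AVC = 46 - 12q + q^2 has its minimum $10 at q = 6; price $25 clears that bar, so the firm operates.
With MC = 46 - 24q + 3q^2, P = MC on the upward-sloping part at q* = 7.
TR = 25·7 = 175. TC = 154 + 77 = 231. Profit = 175 − 231 = -$56.
By producing, the firm covers all variable cost plus $98 of fixed cost; shutting down would lose the full $154.

Profit = -$56 at q = 7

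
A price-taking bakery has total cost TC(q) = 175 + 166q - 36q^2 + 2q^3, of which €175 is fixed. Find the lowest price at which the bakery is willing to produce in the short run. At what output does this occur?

Short-run supply begins at min AVC. From VC = 166q - 36q^2 + 2q^3, AVC = 166 - 36q + 2q^2.
At the minimum of AVC, MC = AVC. MC = 166 - 72q + 6q^2; setting MC = AVC gives 4q^2 - 36q = 0, so q = 9. min AVC = 4.
For P < €4 the firm produces nothing.

€4 per unit, at q = 9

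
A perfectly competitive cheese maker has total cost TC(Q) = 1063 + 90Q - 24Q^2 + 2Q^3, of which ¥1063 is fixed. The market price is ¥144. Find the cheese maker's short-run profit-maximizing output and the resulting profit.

Profit = -¥91 at Q = 9

AVC = 90 - 24Q + 2Q^2; min AVC = ¥18 at Q = 6. Since P = ¥144 ≥ min AVC, the firm produces.
MC = 90 - 48Q + 6Q^2. Setting P = MC and taking the root on the rising branch gives Q* = 9.
TR = 144·9 = 1296. TC = 1063 + 324 = 1387. Profit = 1296 − 1387 = -¥91.
That loss of ¥91 beats the ¥1063 the firm would lose by shutting down; producing recovers ¥972 of fixed cost.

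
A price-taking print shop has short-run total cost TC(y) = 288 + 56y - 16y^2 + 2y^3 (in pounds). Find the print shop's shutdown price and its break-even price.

AVC = 56 - 16y + 2y^2; minimized at y = 4, giving min AVC = £24. That is the shutdown price.
ATC = 288/y + 56 - 16y + 2y^2. Setting dATC/dy = −288/y^2 − 16 + 4y = 0 gives y = 6 (since 4·6^3 − 16·6^2 = 288).
min ATC = 288/6 + 56 − 16·6 + 2·6^2 = £80. That is the break-even price.
For £24 ≤ P < £80 the firm produces at a loss; below £24 it shuts down.

Shutdown price = £24; break-even price = £80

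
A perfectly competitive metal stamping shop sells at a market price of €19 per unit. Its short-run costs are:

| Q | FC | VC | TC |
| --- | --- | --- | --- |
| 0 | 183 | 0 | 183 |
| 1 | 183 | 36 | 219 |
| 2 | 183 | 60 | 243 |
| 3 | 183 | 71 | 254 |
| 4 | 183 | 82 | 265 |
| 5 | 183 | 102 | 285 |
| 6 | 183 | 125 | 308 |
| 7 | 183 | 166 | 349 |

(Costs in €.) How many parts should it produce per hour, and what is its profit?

Q = 0 (shut down); profit = -€183

Tabulate TR − TC: Q=0: -183; Q=1: -200; Q=2: -205; Q=3: -197; Q=4: -189; Q=5: -190; Q=6: -194; Q=7: -216.
Profit is highest at Q = 0. Equivalently, the lowest AVC in the table is 102/5 ≈ €20.40 at Q = 5, and P = €19 falls below it — price never covers variable cost, so the firm shuts down and loses only its fixed cost.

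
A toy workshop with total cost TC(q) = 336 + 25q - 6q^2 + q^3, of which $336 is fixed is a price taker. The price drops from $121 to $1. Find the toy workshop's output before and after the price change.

Output falls from 8 to 0 (the firm shuts down)

AVC = 25 - 6q + q^2, minimized at q = 3 where min AVC = $16. MC = 25 - 12q + 3q^2.
At P = $121 ≥ min AVC, set P = MC on the rising branch: q = 8.
At P = $1 < min AVC = $16, price no longer covers variable cost at any output, so the firm shuts down: q = 0.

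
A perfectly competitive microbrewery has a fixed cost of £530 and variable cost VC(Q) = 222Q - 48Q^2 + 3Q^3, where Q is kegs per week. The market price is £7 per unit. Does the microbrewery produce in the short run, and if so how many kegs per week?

Strip out fixed cost: VC = 222Q - 48Q^2 + 3Q^3. Then AVC = 222 - 48Q + 3Q^2 and MC = 222 - 96Q + 9Q^2.
AVC hits its minimum where MC = AVC, at Q = 8, giving min AVC = 222 - 48·8 + 3·8^2 = £30.
With P < min AVC (£7 < £30), every unit sold adds to the loss.
The firm minimizes its loss by shutting down and losing only its fixed cost of £530.

Shut down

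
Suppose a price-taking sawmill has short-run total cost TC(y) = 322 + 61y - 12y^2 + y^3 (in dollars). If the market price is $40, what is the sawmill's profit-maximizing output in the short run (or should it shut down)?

Produce at y = 7

Strip out fixed cost: VC = 61y - 12y^2 + y^3. Then AVC = 61 - 12y + y^2 and MC = 61 - 24y + 3y^2.
AVC hits its minimum where MC = AVC, at y = 6, giving min AVC = 61 - 12·6 + 6^2 = $25.
Since P = $40 ≥ min AVC = $25, price covers variable cost and the firm should produce.
P = MC gives 21 - 24y + 3y^2 = 0, with roots 1 and 7. Take the larger (rising MC): y* = 7.
Check: AVC at y = 7 is $26 ≤ P, so revenue covers variable cost.
Profit = P·y − TC = 40·7 − 504 = -$224, a loss, but smaller than the $322 fixed cost the firm would lose by shutting down.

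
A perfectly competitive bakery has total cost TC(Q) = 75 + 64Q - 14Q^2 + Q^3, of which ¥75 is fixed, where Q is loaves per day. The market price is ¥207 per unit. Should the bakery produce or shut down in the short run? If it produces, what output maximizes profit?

Produce at Q = 13

Variable cost is VC = 64Q - 14Q^2 + Q^3, so AVC = VC/Q = 64 - 14Q + Q^2 and MC = dTC/dQ = 64 - 28Q + 3Q^2.
AVC is minimized where dAVC/dQ = -14 + 2Q = 0, at Q = 7; min AVC = 64 - 14·7 + 7^2 = ¥15.
P = ¥207 exceeds min AVC = ¥15, so the firm stays open.
Solving P = MC: -143 - 28Q + 3Q^2 = 0 ⇒ Q = -11/3 or 13. On the upward-sloping branch, Q* = 13.
Check: AVC at Q = 13 is ¥51 ≤ P, so revenue covers variable cost.
Profit = P·Q − TC = 207·13 − 738 = ¥1953.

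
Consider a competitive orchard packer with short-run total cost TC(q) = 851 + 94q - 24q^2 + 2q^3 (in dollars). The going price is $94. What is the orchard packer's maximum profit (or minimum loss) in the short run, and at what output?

AVC = 94 - 24q + 2q^2; min AVC = $22 at q = 6. Since P = $94 ≥ min AVC, the firm produces.
With MC = 94 - 48q + 6q^2, P = MC on the upward-sloping part at q* = 8.
TR = 94·8 = 752. TC = 851 + 240 = 1091. Profit = 752 − 1091 = -$339.
By producing, the firm covers all variable cost plus $512 of fixed cost; shutting down would lose the full $851.

Profit = -$339 at q = 8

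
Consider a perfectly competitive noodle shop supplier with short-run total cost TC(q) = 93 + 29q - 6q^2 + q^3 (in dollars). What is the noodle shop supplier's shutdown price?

The shutdown price is the minimum of AVC. VC = 29q - 6q^2 + q^3, so AVC = 29 - 6q + q^2.
dAVC/dq = -6 + 2q = 0 gives q = 3. min AVC = 29 - 6·3 + 3^2 = 20.
The firm shuts down for any P below $20.

$20 per unit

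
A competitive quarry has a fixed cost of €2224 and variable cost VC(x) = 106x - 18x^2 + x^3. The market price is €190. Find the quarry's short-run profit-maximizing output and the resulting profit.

Profit = -€264 at x = 14

AVC = 106 - 18x + x^2; min AVC = €25 at x = 9. Since P = €190 ≥ min AVC, the firm produces.
MC = 106 - 36x + 3x^2. Setting P = MC and taking the root on the rising branch gives x* = 14.
TR = 190·14 = 2660. TC = 2224 + 700 = 2924. Profit = 2660 − 2924 = -€264.
By producing, the firm covers all variable cost plus €1960 of fixed cost; shutting down would lose the full €2224.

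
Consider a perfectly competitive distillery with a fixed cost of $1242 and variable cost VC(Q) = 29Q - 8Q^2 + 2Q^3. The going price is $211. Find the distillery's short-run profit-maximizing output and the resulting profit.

Profit = -$262 at Q = 7

AVC = 29 - 8Q + 2Q^2; min AVC = $21 at Q = 2. Since P = $211 ≥ min AVC, the firm produces.
With MC = 29 - 16Q + 6Q^2, P = MC on the upward-sloping part at Q* = 7.
TR = 211·7 = 1477. TC = 1242 + 497 = 1739. Profit = 1477 − 1739 = -$262.
That loss of $262 beats the $1242 the firm would lose by shutting down; producing recovers $980 of fixed cost.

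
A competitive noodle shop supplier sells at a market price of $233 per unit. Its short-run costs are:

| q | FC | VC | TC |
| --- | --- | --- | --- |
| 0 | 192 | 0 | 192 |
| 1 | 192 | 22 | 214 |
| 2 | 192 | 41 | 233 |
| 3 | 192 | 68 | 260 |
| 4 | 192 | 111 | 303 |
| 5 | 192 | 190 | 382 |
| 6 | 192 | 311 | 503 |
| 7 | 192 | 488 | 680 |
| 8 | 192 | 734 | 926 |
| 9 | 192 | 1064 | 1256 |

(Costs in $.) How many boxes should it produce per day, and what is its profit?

Compute π = P·q − TC at each output: q=0: -192; q=1: 19; q=2: 233; q=3: 439; q=4: 629; q=5: 783; q=6: 895; q=7: 951; q=8: 938; q=9: 841.
Profit is maximized at q = 7. AVC there is 488/7 = $69.71 ≤ P, so producing beats shutting down (which would give -$192).

q = 7; profit = $951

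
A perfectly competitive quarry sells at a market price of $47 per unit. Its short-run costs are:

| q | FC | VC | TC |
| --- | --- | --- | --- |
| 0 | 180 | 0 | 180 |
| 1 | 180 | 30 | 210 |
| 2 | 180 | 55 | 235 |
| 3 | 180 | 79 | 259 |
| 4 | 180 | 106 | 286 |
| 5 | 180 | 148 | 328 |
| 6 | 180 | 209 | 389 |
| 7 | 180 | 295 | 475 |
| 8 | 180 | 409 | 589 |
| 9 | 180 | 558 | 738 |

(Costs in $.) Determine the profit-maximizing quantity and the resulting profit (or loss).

Compute π = P·q − TC at each output: q=0: -180; q=1: -163; q=2: -141; q=3: -118; q=4: -98; q=5: -93; q=6: -107; q=7: -146; q=8: -213; q=9: -315.
Profit is maximized at q = 5. AVC there is 148/5 = $29.60 ≤ P, so producing beats shutting down (which would give -$180).

q = 5; profit = -$93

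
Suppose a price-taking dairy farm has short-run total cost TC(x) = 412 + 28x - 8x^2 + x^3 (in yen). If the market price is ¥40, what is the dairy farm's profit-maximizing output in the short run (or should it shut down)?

Produce at x = 6

Strip out fixed cost: VC = 28x - 8x^2 + x^3. Then AVC = 28 - 8x + x^2 and MC = 28 - 16x + 3x^2.
The AVC parabola has its vertex at x = 8/2 = 4, where AVC = 28 - 8·4 + 4^2 = ¥12.
Since P = ¥40 ≥ min AVC = ¥12, price covers variable cost and the firm should produce.
P = MC gives -12 - 16x + 3x^2 = 0, with roots -2/3 and 6. Take the larger (rising MC): x* = 6.
Check: AVC at x = 6 is ¥16 ≤ P, so revenue covers variable cost.
Profit = P·x − TC = 40·6 − 508 = -¥268, a loss, but smaller than the ¥412 fixed cost the firm would lose by shutting down.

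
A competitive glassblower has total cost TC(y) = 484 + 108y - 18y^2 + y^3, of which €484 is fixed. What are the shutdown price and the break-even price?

AVC = 108 - 18y + y^2; minimized at y = 9, giving min AVC = €27. That is the shutdown price.
ATC = 484/y + 108 - 18y + y^2. Setting dATC/dy = −484/y^2 − 18 + 2y = 0 gives y = 11 (since 2·11^3 − 18·11^2 = 484).
min ATC = 484/11 + 108 − 18·11 + 11^2 = €75. That is the break-even price.
For €27 ≤ P < €75 the firm produces at a loss; below €27 it shuts down.

Shutdown price = €27; break-even price = €75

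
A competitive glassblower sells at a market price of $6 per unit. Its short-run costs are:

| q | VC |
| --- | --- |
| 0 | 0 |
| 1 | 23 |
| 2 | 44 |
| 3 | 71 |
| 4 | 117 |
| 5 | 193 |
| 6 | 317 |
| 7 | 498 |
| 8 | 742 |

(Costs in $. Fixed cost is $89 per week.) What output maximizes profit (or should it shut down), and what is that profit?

Compute π = P·q − TC at each output: q=0: -89; q=1: -106; q=2: -121; q=3: -142; q=4: -182; q=5: -252; q=6: -370; q=7: -545; q=8: -783.
Profit is highest at q = 0. Equivalently, the lowest AVC in the table is 44/2 ≈ $22 at q = 2, and P = $6 falls below it — price never covers variable cost, so the firm shuts down and loses only its fixed cost.

q = 0 (shut down); profit = -$89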